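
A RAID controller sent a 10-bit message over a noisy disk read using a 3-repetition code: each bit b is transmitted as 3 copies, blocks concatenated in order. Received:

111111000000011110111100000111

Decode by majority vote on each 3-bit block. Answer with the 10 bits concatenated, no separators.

1100111001

Block 1 (111): 3 ones → 1
Block 2 (111): 3 ones → 1
Block 3 (000): 0 ones → 0
Block 4 (000): 0 ones → 0
Block 5 (011): 2 ones → 1
Block 6 (110): 2 ones → 1
Block 7 (111): 3 ones → 1
Block 8 (100): 1 one → 0
Block 9 (000): 0 ones → 0
Block 10 (111): 3 ones → 1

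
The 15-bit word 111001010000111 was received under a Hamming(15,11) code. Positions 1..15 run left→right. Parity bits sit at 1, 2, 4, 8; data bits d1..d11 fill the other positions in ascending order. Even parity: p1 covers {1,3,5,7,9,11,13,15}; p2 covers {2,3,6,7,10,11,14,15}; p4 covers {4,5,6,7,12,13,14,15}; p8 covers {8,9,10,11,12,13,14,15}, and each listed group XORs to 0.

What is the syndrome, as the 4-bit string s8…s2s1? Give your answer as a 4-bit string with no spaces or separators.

0010

s1 (pos 1,3,5,7,9,11,13,15): 1⊕1⊕0⊕0⊕0⊕0⊕1⊕1 = 0
s2 (pos 2,3,6,7,10,11,14,15): 1⊕1⊕1⊕0⊕0⊕0⊕1⊕1 = 1
s4 (pos 4,5,6,7,12,13,14,15): 0⊕0⊕1⊕0⊕0⊕1⊕1⊕1 = 0
s8 (pos 8,9,10,11,12,13,14,15): 1⊕0⊕0⊕0⊕0⊕1⊕1⊕1 = 0
Syndrome s8…s1 = 0010 → error at position 2.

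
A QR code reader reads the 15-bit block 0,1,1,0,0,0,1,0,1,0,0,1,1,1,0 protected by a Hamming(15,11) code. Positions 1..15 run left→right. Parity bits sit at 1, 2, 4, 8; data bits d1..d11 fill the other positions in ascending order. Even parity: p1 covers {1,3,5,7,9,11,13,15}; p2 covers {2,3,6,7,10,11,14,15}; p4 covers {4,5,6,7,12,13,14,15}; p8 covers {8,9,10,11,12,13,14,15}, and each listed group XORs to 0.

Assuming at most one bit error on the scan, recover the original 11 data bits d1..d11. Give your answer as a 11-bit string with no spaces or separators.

s1 (pos 1,3,5,7,9,11,13,15): 0⊕1⊕0⊕1⊕1⊕0⊕1⊕0 = 0
s2 (pos 2,3,6,7,10,11,14,15): 1⊕1⊕0⊕1⊕0⊕0⊕1⊕0 = 0
s4 (pos 4,5,6,7,12,13,14,15): 0⊕0⊕0⊕1⊕1⊕1⊕1⊕0 = 0
s8 (pos 8,9,10,11,12,13,14,15): 0⊕1⊕0⊕0⊕1⊕1⊕1⊕0 = 0
Syndrome s8…s1 = 0000 → no error.
Read data bits from positions 3,5,6,7,9,10,11,12,13,14,15: 10011001110

10011001110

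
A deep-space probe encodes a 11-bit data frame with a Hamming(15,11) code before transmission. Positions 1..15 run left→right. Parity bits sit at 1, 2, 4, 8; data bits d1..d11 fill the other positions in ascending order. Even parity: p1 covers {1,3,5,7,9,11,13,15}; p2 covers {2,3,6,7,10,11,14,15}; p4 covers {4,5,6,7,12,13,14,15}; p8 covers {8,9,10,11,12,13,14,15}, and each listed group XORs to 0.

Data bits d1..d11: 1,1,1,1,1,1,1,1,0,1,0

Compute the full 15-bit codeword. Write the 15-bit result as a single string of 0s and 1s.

101111111111010

Place data at non-parity positions: p1 p2 1 p4 1 1 1 p8 1 1 1 1 0 1 0
p1 (pos 1,3,5,7,9,11,13,15): XOR of data positions = 1⊕1⊕1⊕1⊕1⊕0⊕0 = 1
p2 (pos 2,3,6,7,10,11,14,15): XOR of data positions = 1⊕1⊕1⊕1⊕1⊕1⊕0 = 0
p4 (pos 4,5,6,7,12,13,14,15): XOR of data positions = 1⊕1⊕1⊕1⊕0⊕1⊕0 = 1
p8 (pos 8,9,10,11,12,13,14,15): XOR of data positions = 1⊕1⊕1⊕1⊕0⊕1⊕0 = 1
Codeword: 101111111111010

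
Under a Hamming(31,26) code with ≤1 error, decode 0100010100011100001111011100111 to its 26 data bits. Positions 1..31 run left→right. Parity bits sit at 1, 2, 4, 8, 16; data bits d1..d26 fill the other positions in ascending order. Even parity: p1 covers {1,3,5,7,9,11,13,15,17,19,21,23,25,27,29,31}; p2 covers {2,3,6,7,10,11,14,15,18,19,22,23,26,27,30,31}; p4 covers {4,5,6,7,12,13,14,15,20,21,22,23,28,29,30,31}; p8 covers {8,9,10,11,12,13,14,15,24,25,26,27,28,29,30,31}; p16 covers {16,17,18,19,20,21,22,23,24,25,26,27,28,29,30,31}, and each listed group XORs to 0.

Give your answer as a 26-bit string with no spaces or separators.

00100001110001111011100111

s1 (pos 1,3,5,7,9,11,13,15,17,19,21,23,25,27,29,31): 0⊕0⊕0⊕0⊕0⊕0⊕1⊕0⊕0⊕1⊕1⊕0⊕1⊕0⊕1⊕1 = 0
s2 (pos 2,3,6,7,10,11,14,15,18,19,22,23,26,27,30,31): 1⊕0⊕1⊕0⊕0⊕0⊕1⊕0⊕0⊕1⊕1⊕0⊕1⊕0⊕1⊕1 = 0
s4 (pos 4,5,6,7,12,13,14,15,20,21,22,23,28,29,30,31): 0⊕0⊕1⊕0⊕1⊕1⊕1⊕0⊕1⊕1⊕1⊕0⊕0⊕1⊕1⊕1 = 0
s8 (pos 8,9,10,11,12,13,14,15,24,25,26,27,28,29,30,31): 1⊕0⊕0⊕0⊕1⊕1⊕1⊕0⊕1⊕1⊕1⊕0⊕0⊕1⊕1⊕1 = 0
s16 (pos 16,17,18,19,20,21,22,23,24,25,26,27,28,29,30,31): 0⊕0⊕0⊕1⊕1⊕1⊕1⊕0⊕1⊕1⊕1⊕0⊕0⊕1⊕1⊕1 = 0
Syndrome s16…s1 = 00000 → no error.
Read data bits from positions 3,5,6,7,9,10,11,12,13,14,15,17,18,19,20,21,22,23,24,25,26,27,28,29,30,31: 00100001110001111011100111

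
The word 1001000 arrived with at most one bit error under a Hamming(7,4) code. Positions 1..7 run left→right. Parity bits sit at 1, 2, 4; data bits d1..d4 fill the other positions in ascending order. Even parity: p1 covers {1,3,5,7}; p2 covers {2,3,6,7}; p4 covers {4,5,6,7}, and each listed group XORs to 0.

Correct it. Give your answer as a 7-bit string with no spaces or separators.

s1 (pos 1,3,5,7): 1⊕0⊕0⊕0 = 1
s2 (pos 2,3,6,7): 0⊕0⊕0⊕0 = 0
s4 (pos 4,5,6,7): 1⊕0⊕0⊕0 = 1
Syndrome s4…s1 = 101 → error at position 5.
Flip position 5: 1001000 → 1001100

1001100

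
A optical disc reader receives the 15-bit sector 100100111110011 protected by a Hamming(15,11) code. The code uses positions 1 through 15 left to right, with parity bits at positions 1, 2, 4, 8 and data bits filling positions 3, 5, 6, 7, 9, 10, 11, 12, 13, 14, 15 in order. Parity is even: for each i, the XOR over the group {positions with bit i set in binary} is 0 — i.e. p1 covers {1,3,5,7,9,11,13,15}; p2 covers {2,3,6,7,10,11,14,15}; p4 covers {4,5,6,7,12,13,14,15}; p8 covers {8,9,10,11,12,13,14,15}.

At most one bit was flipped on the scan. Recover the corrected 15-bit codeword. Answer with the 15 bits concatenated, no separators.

s1 (pos 1,3,5,7,9,11,13,15): 1⊕0⊕0⊕1⊕1⊕1⊕0⊕1 = 1
s2 (pos 2,3,6,7,10,11,14,15): 0⊕0⊕0⊕1⊕1⊕1⊕1⊕1 = 1
s4 (pos 4,5,6,7,12,13,14,15): 1⊕0⊕0⊕1⊕0⊕0⊕1⊕1 = 0
s8 (pos 8,9,10,11,12,13,14,15): 1⊕1⊕1⊕1⊕0⊕0⊕1⊕1 = 0
Syndrome s8…s1 = 0011 → error at position 3.
Flip position 3: 100100111110011 → 101100111110011

101100111110011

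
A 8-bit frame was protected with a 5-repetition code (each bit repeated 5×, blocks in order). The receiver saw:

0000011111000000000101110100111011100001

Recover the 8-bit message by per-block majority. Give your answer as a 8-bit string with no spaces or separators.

01001110

Block 1 (00000): 0 ones → 0
Block 2 (11111): 5 ones → 1
Block 3 (00000): 0 ones → 0
Block 4 (00001): 1 one → 0
Block 5 (01110): 3 ones → 1
Block 6 (10011): 3 ones → 1
Block 7 (10111): 4 ones → 1
Block 8 (00001): 1 one → 0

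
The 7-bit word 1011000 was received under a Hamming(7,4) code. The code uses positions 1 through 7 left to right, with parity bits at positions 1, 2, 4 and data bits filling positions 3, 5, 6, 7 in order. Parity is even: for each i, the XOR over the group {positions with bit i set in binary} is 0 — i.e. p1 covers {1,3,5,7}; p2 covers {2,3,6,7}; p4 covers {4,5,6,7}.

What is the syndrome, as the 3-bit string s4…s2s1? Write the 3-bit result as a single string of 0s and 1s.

s1 (pos 1,3,5,7): 1⊕1⊕0⊕0 = 0
s2 (pos 2,3,6,7): 0⊕1⊕0⊕0 = 1
s4 (pos 4,5,6,7): 1⊕0⊕0⊕0 = 1
Syndrome s4…s1 = 110 → error at position 6.

110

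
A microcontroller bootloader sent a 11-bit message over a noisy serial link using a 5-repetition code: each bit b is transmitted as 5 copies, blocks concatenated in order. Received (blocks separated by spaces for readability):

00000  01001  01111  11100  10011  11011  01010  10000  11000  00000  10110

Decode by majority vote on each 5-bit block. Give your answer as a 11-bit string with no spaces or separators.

Block 1 (00000): 0 ones → 0
Block 2 (01001): 2 ones → 0
Block 3 (01111): 4 ones → 1
Block 4 (11100): 3 ones → 1
Block 5 (10011): 3 ones → 1
Block 6 (11011): 4 ones → 1
Block 7 (01010): 2 ones → 0
Block 8 (10000): 1 one → 0
Block 9 (11000): 2 ones → 0
Block 10 (00000): 0 ones → 0
Block 11 (10110): 3 ones → 1

00111100001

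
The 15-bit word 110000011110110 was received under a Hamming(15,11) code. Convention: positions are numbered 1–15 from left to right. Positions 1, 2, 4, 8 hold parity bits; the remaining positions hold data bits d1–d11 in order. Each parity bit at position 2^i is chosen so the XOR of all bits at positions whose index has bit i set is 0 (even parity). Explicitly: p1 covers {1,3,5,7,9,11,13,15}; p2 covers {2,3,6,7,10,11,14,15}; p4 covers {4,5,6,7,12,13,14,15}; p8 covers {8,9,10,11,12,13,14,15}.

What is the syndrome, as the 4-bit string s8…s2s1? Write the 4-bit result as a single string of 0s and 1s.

0000

s1 (pos 1,3,5,7,9,11,13,15): 1⊕0⊕0⊕0⊕1⊕1⊕1⊕0 = 0
s2 (pos 2,3,6,7,10,11,14,15): 1⊕0⊕0⊕0⊕1⊕1⊕1⊕0 = 0
s4 (pos 4,5,6,7,12,13,14,15): 0⊕0⊕0⊕0⊕0⊕1⊕1⊕0 = 0
s8 (pos 8,9,10,11,12,13,14,15): 1⊕1⊕1⊕1⊕0⊕1⊕1⊕0 = 0
Syndrome s8…s1 = 0000 → no error.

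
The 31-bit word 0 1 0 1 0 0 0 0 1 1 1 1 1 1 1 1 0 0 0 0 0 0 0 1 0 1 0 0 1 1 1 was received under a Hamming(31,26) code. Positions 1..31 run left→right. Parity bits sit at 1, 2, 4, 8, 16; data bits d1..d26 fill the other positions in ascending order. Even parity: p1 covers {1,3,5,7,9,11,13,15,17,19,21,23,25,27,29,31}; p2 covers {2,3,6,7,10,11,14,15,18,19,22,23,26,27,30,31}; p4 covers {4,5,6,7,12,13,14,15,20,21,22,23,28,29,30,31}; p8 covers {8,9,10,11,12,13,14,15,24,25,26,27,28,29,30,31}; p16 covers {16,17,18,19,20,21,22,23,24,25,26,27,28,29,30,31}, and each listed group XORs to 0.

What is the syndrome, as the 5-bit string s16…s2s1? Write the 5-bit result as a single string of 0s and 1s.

s1 (pos 1,3,5,7,9,11,13,15,17,19,21,23,25,27,29,31): 0⊕0⊕0⊕0⊕1⊕1⊕1⊕1⊕0⊕0⊕0⊕0⊕0⊕0⊕1⊕1 = 0
s2 (pos 2,3,6,7,10,11,14,15,18,19,22,23,26,27,30,31): 1⊕0⊕0⊕0⊕1⊕1⊕1⊕1⊕0⊕0⊕0⊕0⊕1⊕0⊕1⊕1 = 0
s4 (pos 4,5,6,7,12,13,14,15,20,21,22,23,28,29,30,31): 1⊕0⊕0⊕0⊕1⊕1⊕1⊕1⊕0⊕0⊕0⊕0⊕0⊕1⊕1⊕1 = 0
s8 (pos 8,9,10,11,12,13,14,15,24,25,26,27,28,29,30,31): 0⊕1⊕1⊕1⊕1⊕1⊕1⊕1⊕1⊕0⊕1⊕0⊕0⊕1⊕1⊕1 = 0
s16 (pos 16,17,18,19,20,21,22,23,24,25,26,27,28,29,30,31): 1⊕0⊕0⊕0⊕0⊕0⊕0⊕0⊕1⊕0⊕1⊕0⊕0⊕1⊕1⊕1 = 0
Syndrome s16…s1 = 00000 → no error.

00000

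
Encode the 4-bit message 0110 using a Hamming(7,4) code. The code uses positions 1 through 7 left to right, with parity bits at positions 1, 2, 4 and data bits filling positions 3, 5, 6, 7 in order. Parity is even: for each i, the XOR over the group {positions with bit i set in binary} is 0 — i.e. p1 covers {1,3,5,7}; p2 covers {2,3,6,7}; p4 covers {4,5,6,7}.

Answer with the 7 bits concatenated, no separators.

1100110

Place data at non-parity positions: p1 p2 0 p4 1 1 0
p1 (pos 1,3,5,7): XOR of data positions = 0⊕1⊕0 = 1
p2 (pos 2,3,6,7): XOR of data positions = 0⊕1⊕0 = 1
p4 (pos 4,5,6,7): XOR of data positions = 1⊕1⊕0 = 0
Codeword: 1100110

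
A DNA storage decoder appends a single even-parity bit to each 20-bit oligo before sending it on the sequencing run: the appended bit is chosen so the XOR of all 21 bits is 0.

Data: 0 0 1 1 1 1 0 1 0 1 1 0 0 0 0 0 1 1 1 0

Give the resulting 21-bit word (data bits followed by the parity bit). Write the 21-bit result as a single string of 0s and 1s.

001111010110000011100

XOR of the 20 data bits: 0⊕0⊕1⊕1⊕1⊕1⊕0⊕1⊕0⊕1⊕1⊕0⊕0⊕0⊕0⊕0⊕1⊕1⊕1⊕0 = 0
Parity bit = 0 (so all 21 bits XOR to 0).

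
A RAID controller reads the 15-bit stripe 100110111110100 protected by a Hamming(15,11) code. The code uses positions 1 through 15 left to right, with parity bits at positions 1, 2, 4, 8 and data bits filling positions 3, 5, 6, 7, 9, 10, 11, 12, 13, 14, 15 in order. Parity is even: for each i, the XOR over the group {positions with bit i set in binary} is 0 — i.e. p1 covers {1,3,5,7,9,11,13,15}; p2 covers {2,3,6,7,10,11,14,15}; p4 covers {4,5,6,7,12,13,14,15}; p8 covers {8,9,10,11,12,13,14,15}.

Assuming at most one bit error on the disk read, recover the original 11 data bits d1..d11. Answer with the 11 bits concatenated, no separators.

s1 (pos 1,3,5,7,9,11,13,15): 1⊕0⊕1⊕1⊕1⊕1⊕1⊕0 = 0
s2 (pos 2,3,6,7,10,11,14,15): 0⊕0⊕0⊕1⊕1⊕1⊕0⊕0 = 1
s4 (pos 4,5,6,7,12,13,14,15): 1⊕1⊕0⊕1⊕0⊕1⊕0⊕0 = 0
s8 (pos 8,9,10,11,12,13,14,15): 1⊕1⊕1⊕1⊕0⊕1⊕0⊕0 = 1
Syndrome s8…s1 = 1010 → error at position 10.
Flip position 10: 100110111110100 → 100110111010100
Read data bits from positions 3,5,6,7,9,10,11,12,13,14,15: 01011010100

01011010100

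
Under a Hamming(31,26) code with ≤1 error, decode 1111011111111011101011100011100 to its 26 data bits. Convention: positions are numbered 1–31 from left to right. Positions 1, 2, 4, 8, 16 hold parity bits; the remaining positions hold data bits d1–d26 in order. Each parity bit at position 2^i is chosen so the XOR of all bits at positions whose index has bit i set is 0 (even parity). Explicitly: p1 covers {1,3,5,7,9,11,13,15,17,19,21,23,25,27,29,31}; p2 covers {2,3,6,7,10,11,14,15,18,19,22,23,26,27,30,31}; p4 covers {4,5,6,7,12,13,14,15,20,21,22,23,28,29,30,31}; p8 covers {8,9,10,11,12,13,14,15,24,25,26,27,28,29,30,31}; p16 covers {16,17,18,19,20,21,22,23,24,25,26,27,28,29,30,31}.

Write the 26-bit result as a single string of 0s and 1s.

s1 (pos 1,3,5,7,9,11,13,15,17,19,21,23,25,27,29,31): 1⊕1⊕0⊕1⊕1⊕1⊕1⊕1⊕1⊕1⊕1⊕1⊕0⊕1⊕1⊕0 = 1
s2 (pos 2,3,6,7,10,11,14,15,18,19,22,23,26,27,30,31): 1⊕1⊕1⊕1⊕1⊕1⊕0⊕1⊕0⊕1⊕1⊕1⊕0⊕1⊕0⊕0 = 1
s4 (pos 4,5,6,7,12,13,14,15,20,21,22,23,28,29,30,31): 1⊕0⊕1⊕1⊕1⊕1⊕0⊕1⊕0⊕1⊕1⊕1⊕1⊕1⊕0⊕0 = 1
s8 (pos 8,9,10,11,12,13,14,15,24,25,26,27,28,29,30,31): 1⊕1⊕1⊕1⊕1⊕1⊕0⊕1⊕0⊕0⊕0⊕1⊕1⊕1⊕0⊕0 = 0
s16 (pos 16,17,18,19,20,21,22,23,24,25,26,27,28,29,30,31): 1⊕1⊕0⊕1⊕0⊕1⊕1⊕1⊕0⊕0⊕0⊕1⊕1⊕1⊕0⊕0 = 1
Syndrome s16…s1 = 10111 → error at position 23.
Flip position 23: 1111011111111011101011100011100 → 1111011111111011101011000011100
Read data bits from positions 3,5,6,7,9,10,11,12,13,14,15,17,18,19,20,21,22,23,24,25,26,27,28,29,30,31: 10111111101101011000011100

10111111101101011000011100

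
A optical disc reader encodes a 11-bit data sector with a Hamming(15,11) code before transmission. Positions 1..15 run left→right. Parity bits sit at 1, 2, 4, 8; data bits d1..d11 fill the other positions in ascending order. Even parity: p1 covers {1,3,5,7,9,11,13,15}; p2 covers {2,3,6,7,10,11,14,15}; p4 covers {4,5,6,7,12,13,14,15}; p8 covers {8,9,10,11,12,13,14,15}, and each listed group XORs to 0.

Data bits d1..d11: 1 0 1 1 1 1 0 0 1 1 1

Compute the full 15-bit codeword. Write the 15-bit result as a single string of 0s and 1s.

101101111100111

Place data at non-parity positions: p1 p2 1 p4 0 1 1 p8 1 1 0 0 1 1 1
p1 (pos 1,3,5,7,9,11,13,15): XOR of data positions = 1⊕0⊕1⊕1⊕0⊕1⊕1 = 1
p2 (pos 2,3,6,7,10,11,14,15): XOR of data positions = 1⊕1⊕1⊕1⊕0⊕1⊕1 = 0
p4 (pos 4,5,6,7,12,13,14,15): XOR of data positions = 0⊕1⊕1⊕0⊕1⊕1⊕1 = 1
p8 (pos 8,9,10,11,12,13,14,15): XOR of data positions = 1⊕1⊕0⊕0⊕1⊕1⊕1 = 1
Codeword: 101101111100111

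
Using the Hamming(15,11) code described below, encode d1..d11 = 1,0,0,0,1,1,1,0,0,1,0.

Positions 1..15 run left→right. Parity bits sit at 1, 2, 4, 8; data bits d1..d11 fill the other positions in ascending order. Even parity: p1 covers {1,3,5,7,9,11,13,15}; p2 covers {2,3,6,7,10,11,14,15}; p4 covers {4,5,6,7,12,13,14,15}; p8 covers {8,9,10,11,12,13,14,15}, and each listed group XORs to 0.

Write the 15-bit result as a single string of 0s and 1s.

101100001110010

Place data at non-parity positions: p1 p2 1 p4 0 0 0 p8 1 1 1 0 0 1 0
p1 (pos 1,3,5,7,9,11,13,15): XOR of data positions = 1⊕0⊕0⊕1⊕1⊕0⊕0 = 1
p2 (pos 2,3,6,7,10,11,14,15): XOR of data positions = 1⊕0⊕0⊕1⊕1⊕1⊕0 = 0
p4 (pos 4,5,6,7,12,13,14,15): XOR of data positions = 0⊕0⊕0⊕0⊕0⊕1⊕0 = 1
p8 (pos 8,9,10,11,12,13,14,15): XOR of data positions = 1⊕1⊕1⊕0⊕0⊕1⊕0 = 0
Codeword: 101100001110010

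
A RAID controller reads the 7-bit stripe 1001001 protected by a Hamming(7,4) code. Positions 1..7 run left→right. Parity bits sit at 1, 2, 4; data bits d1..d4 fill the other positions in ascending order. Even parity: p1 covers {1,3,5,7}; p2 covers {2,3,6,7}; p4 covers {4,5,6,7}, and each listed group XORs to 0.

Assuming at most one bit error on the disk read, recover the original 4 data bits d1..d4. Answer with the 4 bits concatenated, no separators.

0001

s1 (pos 1,3,5,7): 1⊕0⊕0⊕1 = 0
s2 (pos 2,3,6,7): 0⊕0⊕0⊕1 = 1
s4 (pos 4,5,6,7): 1⊕0⊕0⊕1 = 0
Syndrome s4…s1 = 010 → error at position 2.
Flip position 2: 1001001 → 1101001
Read data bits from positions 3,5,6,7: 0001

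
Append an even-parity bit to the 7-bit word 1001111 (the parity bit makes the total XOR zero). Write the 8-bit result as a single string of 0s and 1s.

10011111

XOR of the 7 data bits: 1⊕0⊕0⊕1⊕1⊕1⊕1 = 1
Parity bit = 1 (so all 8 bits XOR to 0).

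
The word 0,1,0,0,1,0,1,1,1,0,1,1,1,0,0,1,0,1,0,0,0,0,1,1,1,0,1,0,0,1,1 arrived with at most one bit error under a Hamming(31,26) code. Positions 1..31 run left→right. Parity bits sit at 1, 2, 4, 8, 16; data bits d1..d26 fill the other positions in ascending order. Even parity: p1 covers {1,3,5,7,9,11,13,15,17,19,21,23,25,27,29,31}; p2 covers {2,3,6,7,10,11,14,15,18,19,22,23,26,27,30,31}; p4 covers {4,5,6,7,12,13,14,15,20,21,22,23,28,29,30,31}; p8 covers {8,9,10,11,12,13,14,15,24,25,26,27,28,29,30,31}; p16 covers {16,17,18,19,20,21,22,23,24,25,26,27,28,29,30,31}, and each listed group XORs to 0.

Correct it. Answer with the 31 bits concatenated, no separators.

0100001110111001010000111010011

s1 (pos 1,3,5,7,9,11,13,15,17,19,21,23,25,27,29,31): 0⊕0⊕1⊕1⊕1⊕1⊕1⊕0⊕0⊕0⊕0⊕1⊕1⊕1⊕0⊕1 = 1
s2 (pos 2,3,6,7,10,11,14,15,18,19,22,23,26,27,30,31): 1⊕0⊕0⊕1⊕0⊕1⊕0⊕0⊕1⊕0⊕0⊕1⊕0⊕1⊕1⊕1 = 0
s4 (pos 4,5,6,7,12,13,14,15,20,21,22,23,28,29,30,31): 0⊕1⊕0⊕1⊕1⊕1⊕0⊕0⊕0⊕0⊕0⊕1⊕0⊕0⊕1⊕1 = 1
s8 (pos 8,9,10,11,12,13,14,15,24,25,26,27,28,29,30,31): 1⊕1⊕0⊕1⊕1⊕1⊕0⊕0⊕1⊕1⊕0⊕1⊕0⊕0⊕1⊕1 = 0
s16 (pos 16,17,18,19,20,21,22,23,24,25,26,27,28,29,30,31): 1⊕0⊕1⊕0⊕0⊕0⊕0⊕1⊕1⊕1⊕0⊕1⊕0⊕0⊕1⊕1 = 0
Syndrome s16…s1 = 00101 → error at position 5.
Flip position 5: 0100101110111001010000111010011 → 0100001110111001010000111010011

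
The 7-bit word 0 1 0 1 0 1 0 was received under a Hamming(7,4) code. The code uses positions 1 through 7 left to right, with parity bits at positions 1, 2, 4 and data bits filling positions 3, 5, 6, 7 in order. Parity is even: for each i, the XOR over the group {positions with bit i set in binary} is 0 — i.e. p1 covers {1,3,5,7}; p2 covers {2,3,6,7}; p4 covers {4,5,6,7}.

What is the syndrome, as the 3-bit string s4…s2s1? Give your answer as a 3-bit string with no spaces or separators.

s1 (pos 1,3,5,7): 0⊕0⊕0⊕0 = 0
s2 (pos 2,3,6,7): 1⊕0⊕1⊕0 = 0
s4 (pos 4,5,6,7): 1⊕0⊕1⊕0 = 0
Syndrome s4…s1 = 000 → no error.

000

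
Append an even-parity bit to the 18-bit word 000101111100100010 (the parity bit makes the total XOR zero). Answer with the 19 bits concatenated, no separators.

0001011111001000100

XOR of the 18 data bits: 0⊕0⊕0⊕1⊕0⊕1⊕1⊕1⊕1⊕1⊕0⊕0⊕1⊕0⊕0⊕0⊕1⊕0 = 0
Parity bit = 0 (so all 19 bits XOR to 0).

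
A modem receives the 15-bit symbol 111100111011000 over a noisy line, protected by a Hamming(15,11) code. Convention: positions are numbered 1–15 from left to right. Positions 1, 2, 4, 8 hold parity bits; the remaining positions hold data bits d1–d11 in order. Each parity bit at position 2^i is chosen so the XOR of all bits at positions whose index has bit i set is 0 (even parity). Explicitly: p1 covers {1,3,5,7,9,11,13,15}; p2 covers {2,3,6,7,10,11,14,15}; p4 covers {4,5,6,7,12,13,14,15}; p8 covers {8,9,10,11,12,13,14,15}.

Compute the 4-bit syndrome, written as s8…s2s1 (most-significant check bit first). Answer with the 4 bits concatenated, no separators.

0101

s1 (pos 1,3,5,7,9,11,13,15): 1⊕1⊕0⊕1⊕1⊕1⊕0⊕0 = 1
s2 (pos 2,3,6,7,10,11,14,15): 1⊕1⊕0⊕1⊕0⊕1⊕0⊕0 = 0
s4 (pos 4,5,6,7,12,13,14,15): 1⊕0⊕0⊕1⊕1⊕0⊕0⊕0 = 1
s8 (pos 8,9,10,11,12,13,14,15): 1⊕1⊕0⊕1⊕1⊕0⊕0⊕0 = 0
Syndrome s8…s1 = 0101 → error at position 5.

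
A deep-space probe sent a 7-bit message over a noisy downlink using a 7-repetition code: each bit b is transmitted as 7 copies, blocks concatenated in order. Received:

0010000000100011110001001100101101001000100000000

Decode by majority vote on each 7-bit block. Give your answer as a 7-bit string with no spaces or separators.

0010100

Block 1 (0010000): 1 one → 0
Block 2 (0001000): 1 one → 0
Block 3 (1111000): 4 ones → 1
Block 4 (1001100): 3 ones → 0
Block 5 (1011010): 4 ones → 1
Block 6 (0100010): 2 ones → 0
Block 7 (0000000): 0 ones → 0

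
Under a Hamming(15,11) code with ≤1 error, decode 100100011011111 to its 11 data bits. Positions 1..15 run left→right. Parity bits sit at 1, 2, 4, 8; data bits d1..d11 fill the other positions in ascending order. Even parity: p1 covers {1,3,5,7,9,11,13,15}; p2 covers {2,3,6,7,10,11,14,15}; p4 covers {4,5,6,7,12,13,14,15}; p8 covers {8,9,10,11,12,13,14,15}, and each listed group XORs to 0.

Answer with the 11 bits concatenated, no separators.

00001011110

s1 (pos 1,3,5,7,9,11,13,15): 1⊕0⊕0⊕0⊕1⊕1⊕1⊕1 = 1
s2 (pos 2,3,6,7,10,11,14,15): 0⊕0⊕0⊕0⊕0⊕1⊕1⊕1 = 1
s4 (pos 4,5,6,7,12,13,14,15): 1⊕0⊕0⊕0⊕1⊕1⊕1⊕1 = 1
s8 (pos 8,9,10,11,12,13,14,15): 1⊕1⊕0⊕1⊕1⊕1⊕1⊕1 = 1
Syndrome s8…s1 = 1111 → error at position 15.
Flip position 15: 100100011011111 → 100100011011110
Read data bits from positions 3,5,6,7,9,10,11,12,13,14,15: 00001011110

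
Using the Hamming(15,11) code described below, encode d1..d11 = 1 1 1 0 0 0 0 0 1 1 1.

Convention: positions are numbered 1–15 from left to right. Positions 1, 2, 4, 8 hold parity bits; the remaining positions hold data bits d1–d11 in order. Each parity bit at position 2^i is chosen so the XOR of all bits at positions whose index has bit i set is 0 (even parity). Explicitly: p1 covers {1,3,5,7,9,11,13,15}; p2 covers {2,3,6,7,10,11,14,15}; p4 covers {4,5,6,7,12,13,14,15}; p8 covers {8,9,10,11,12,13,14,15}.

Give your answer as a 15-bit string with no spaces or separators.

001111010000111

Place data at non-parity positions: p1 p2 1 p4 1 1 0 p8 0 0 0 0 1 1 1
p1 (pos 1,3,5,7,9,11,13,15): XOR of data positions = 1⊕1⊕0⊕0⊕0⊕1⊕1 = 0
p2 (pos 2,3,6,7,10,11,14,15): XOR of data positions = 1⊕1⊕0⊕0⊕0⊕1⊕1 = 0
p4 (pos 4,5,6,7,12,13,14,15): XOR of data positions = 1⊕1⊕0⊕0⊕1⊕1⊕1 = 1
p8 (pos 8,9,10,11,12,13,14,15): XOR of data positions = 0⊕0⊕0⊕0⊕1⊕1⊕1 = 1
Codeword: 001111010000111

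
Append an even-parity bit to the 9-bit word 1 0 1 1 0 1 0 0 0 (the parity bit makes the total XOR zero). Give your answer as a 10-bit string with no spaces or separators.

1011010000

XOR of the 9 data bits: 1⊕0⊕1⊕1⊕0⊕1⊕0⊕0⊕0 = 0
Parity bit = 0 (so all 10 bits XOR to 0).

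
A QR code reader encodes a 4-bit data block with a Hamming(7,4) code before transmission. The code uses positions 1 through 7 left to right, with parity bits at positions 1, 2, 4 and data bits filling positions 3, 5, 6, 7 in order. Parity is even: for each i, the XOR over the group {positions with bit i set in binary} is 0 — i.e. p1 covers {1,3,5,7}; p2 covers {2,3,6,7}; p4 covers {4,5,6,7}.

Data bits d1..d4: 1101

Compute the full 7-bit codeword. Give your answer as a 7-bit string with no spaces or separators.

Place data at non-parity positions: p1 p2 1 p4 1 0 1
p1 (pos 1,3,5,7): XOR of data positions = 1⊕1⊕1 = 1
p2 (pos 2,3,6,7): XOR of data positions = 1⊕0⊕1 = 0
p4 (pos 4,5,6,7): XOR of data positions = 1⊕0⊕1 = 0
Codeword: 1010101

1010101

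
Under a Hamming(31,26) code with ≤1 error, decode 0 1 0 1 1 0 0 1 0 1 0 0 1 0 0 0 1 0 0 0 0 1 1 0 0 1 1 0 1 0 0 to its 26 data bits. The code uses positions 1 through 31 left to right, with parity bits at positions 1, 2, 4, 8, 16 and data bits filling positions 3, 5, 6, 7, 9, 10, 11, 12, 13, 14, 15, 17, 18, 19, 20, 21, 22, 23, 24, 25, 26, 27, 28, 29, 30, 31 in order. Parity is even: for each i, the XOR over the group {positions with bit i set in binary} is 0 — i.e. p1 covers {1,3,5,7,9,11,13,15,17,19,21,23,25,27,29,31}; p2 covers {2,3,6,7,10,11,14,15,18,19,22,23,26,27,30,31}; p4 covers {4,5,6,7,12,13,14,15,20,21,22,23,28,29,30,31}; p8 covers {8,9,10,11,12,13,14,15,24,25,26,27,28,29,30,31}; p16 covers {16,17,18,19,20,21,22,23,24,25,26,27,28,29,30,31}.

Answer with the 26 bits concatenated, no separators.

01000100100100001100110100

s1 (pos 1,3,5,7,9,11,13,15,17,19,21,23,25,27,29,31): 0⊕0⊕1⊕0⊕0⊕0⊕1⊕0⊕1⊕0⊕0⊕1⊕0⊕1⊕1⊕0 = 0
s2 (pos 2,3,6,7,10,11,14,15,18,19,22,23,26,27,30,31): 1⊕0⊕0⊕0⊕1⊕0⊕0⊕0⊕0⊕0⊕1⊕1⊕1⊕1⊕0⊕0 = 0
s4 (pos 4,5,6,7,12,13,14,15,20,21,22,23,28,29,30,31): 1⊕1⊕0⊕0⊕0⊕1⊕0⊕0⊕0⊕0⊕1⊕1⊕0⊕1⊕0⊕0 = 0
s8 (pos 8,9,10,11,12,13,14,15,24,25,26,27,28,29,30,31): 1⊕0⊕1⊕0⊕0⊕1⊕0⊕0⊕0⊕0⊕1⊕1⊕0⊕1⊕0⊕0 = 0
s16 (pos 16,17,18,19,20,21,22,23,24,25,26,27,28,29,30,31): 0⊕1⊕0⊕0⊕0⊕0⊕1⊕1⊕0⊕0⊕1⊕1⊕0⊕1⊕0⊕0 = 0
Syndrome s16…s1 = 00000 → no error.
Read data bits from positions 3,5,6,7,9,10,11,12,13,14,15,17,18,19,20,21,22,23,24,25,26,27,28,29,30,31: 01000100100100001100110100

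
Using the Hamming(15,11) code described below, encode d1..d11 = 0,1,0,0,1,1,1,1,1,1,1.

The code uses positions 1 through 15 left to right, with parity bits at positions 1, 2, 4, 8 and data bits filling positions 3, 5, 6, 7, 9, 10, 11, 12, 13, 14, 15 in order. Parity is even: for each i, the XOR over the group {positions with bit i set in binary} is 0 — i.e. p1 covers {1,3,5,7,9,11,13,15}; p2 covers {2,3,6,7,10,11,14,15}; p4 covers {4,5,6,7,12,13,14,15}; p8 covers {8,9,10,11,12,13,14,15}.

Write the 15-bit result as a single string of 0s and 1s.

Place data at non-parity positions: p1 p2 0 p4 1 0 0 p8 1 1 1 1 1 1 1
p1 (pos 1,3,5,7,9,11,13,15): XOR of data positions = 0⊕1⊕0⊕1⊕1⊕1⊕1 = 1
p2 (pos 2,3,6,7,10,11,14,15): XOR of data positions = 0⊕0⊕0⊕1⊕1⊕1⊕1 = 0
p4 (pos 4,5,6,7,12,13,14,15): XOR of data positions = 1⊕0⊕0⊕1⊕1⊕1⊕1 = 1
p8 (pos 8,9,10,11,12,13,14,15): XOR of data positions = 1⊕1⊕1⊕1⊕1⊕1⊕1 = 1
Codeword: 100110011111111

100110011111111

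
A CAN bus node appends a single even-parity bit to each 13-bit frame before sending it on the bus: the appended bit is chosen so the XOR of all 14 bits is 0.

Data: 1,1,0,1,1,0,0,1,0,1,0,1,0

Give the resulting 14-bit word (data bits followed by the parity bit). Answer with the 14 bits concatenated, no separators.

11011001010101

XOR of the 13 data bits: 1⊕1⊕0⊕1⊕1⊕0⊕0⊕1⊕0⊕1⊕0⊕1⊕0 = 1
Parity bit = 1 (so all 14 bits XOR to 0).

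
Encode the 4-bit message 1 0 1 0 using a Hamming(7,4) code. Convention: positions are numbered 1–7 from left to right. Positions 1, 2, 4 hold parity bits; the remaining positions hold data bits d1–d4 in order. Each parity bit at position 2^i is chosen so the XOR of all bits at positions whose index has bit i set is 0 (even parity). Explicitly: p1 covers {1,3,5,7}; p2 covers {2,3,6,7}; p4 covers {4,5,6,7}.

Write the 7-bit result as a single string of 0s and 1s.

Place data at non-parity positions: p1 p2 1 p4 0 1 0
p1 (pos 1,3,5,7): XOR of data positions = 1⊕0⊕0 = 1
p2 (pos 2,3,6,7): XOR of data positions = 1⊕1⊕0 = 0
p4 (pos 4,5,6,7): XOR of data positions = 0⊕1⊕0 = 1
Codeword: 1011010

1011010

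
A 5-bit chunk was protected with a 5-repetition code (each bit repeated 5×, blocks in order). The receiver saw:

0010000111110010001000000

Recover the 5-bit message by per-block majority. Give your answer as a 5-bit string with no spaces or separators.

Block 1 (00100): 1 one → 0
Block 2 (00111): 3 ones → 1
Block 3 (11001): 3 ones → 1
Block 4 (00010): 1 one → 0
Block 5 (00000): 0 ones → 0

01100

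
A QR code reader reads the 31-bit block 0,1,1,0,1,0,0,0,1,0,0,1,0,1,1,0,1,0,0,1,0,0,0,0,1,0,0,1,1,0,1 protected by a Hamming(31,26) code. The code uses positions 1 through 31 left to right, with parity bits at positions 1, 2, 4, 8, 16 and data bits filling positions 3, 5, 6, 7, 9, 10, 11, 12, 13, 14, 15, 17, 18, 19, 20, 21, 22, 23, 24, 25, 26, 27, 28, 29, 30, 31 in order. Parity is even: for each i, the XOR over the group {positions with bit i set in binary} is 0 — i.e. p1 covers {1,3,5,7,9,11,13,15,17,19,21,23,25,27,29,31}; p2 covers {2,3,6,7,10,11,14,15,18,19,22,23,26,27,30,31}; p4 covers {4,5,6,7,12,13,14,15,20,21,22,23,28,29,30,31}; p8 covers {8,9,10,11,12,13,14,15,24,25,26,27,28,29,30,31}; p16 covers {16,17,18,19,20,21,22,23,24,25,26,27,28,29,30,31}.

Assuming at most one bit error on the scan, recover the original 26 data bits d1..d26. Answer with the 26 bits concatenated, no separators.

11001001011100100001001101

s1 (pos 1,3,5,7,9,11,13,15,17,19,21,23,25,27,29,31): 0⊕1⊕1⊕0⊕1⊕0⊕0⊕1⊕1⊕0⊕0⊕0⊕1⊕0⊕1⊕1 = 0
s2 (pos 2,3,6,7,10,11,14,15,18,19,22,23,26,27,30,31): 1⊕1⊕0⊕0⊕0⊕0⊕1⊕1⊕0⊕0⊕0⊕0⊕0⊕0⊕0⊕1 = 1
s4 (pos 4,5,6,7,12,13,14,15,20,21,22,23,28,29,30,31): 0⊕1⊕0⊕0⊕1⊕0⊕1⊕1⊕1⊕0⊕0⊕0⊕1⊕1⊕0⊕1 = 0
s8 (pos 8,9,10,11,12,13,14,15,24,25,26,27,28,29,30,31): 0⊕1⊕0⊕0⊕1⊕0⊕1⊕1⊕0⊕1⊕0⊕0⊕1⊕1⊕0⊕1 = 0
s16 (pos 16,17,18,19,20,21,22,23,24,25,26,27,28,29,30,31): 0⊕1⊕0⊕0⊕1⊕0⊕0⊕0⊕0⊕1⊕0⊕0⊕1⊕1⊕0⊕1 = 0
Syndrome s16…s1 = 00010 → error at position 2.
Flip position 2: 0110100010010110100100001001101 → 0010100010010110100100001001101
Read data bits from positions 3,5,6,7,9,10,11,12,13,14,15,17,18,19,20,21,22,23,24,25,26,27,28,29,30,31: 11001001011100100001001101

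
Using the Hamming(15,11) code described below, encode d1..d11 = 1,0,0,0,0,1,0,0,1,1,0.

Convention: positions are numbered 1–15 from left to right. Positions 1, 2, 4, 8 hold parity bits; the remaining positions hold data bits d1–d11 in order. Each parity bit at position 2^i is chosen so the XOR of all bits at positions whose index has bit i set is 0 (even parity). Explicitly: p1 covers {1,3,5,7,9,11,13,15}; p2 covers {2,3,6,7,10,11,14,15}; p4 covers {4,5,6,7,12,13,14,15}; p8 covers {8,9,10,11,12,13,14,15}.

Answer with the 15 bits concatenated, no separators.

Place data at non-parity positions: p1 p2 1 p4 0 0 0 p8 0 1 0 0 1 1 0
p1 (pos 1,3,5,7,9,11,13,15): XOR of data positions = 1⊕0⊕0⊕0⊕0⊕1⊕0 = 0
p2 (pos 2,3,6,7,10,11,14,15): XOR of data positions = 1⊕0⊕0⊕1⊕0⊕1⊕0 = 1
p4 (pos 4,5,6,7,12,13,14,15): XOR of data positions = 0⊕0⊕0⊕0⊕1⊕1⊕0 = 0
p8 (pos 8,9,10,11,12,13,14,15): XOR of data positions = 0⊕1⊕0⊕0⊕1⊕1⊕0 = 1
Codeword: 011000010100110

011000010100110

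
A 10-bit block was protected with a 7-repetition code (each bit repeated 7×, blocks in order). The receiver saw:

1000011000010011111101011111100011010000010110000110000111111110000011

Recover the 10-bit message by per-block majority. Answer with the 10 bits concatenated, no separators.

0011000010

Block 1 (1000011): 3 ones → 0
Block 2 (0000100): 1 one → 0
Block 3 (1111110): 6 ones → 1
Block 4 (1011111): 6 ones → 1
Block 5 (1000110): 3 ones → 0
Block 6 (1000001): 2 ones → 0
Block 7 (0110000): 2 ones → 0
Block 8 (1100001): 3 ones → 0
Block 9 (1111111): 7 ones → 1
Block 10 (0000011): 2 ones → 0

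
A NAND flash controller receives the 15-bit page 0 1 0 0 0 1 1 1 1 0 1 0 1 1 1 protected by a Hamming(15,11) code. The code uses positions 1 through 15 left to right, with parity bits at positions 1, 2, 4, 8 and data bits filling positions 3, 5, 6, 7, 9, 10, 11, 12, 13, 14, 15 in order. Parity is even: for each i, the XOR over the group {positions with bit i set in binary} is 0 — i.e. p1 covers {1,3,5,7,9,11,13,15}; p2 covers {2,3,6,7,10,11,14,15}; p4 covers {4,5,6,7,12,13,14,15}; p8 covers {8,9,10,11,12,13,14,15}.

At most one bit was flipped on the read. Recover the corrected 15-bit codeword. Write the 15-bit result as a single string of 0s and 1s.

010011111010111

s1 (pos 1,3,5,7,9,11,13,15): 0⊕0⊕0⊕1⊕1⊕1⊕1⊕1 = 1
s2 (pos 2,3,6,7,10,11,14,15): 1⊕0⊕1⊕1⊕0⊕1⊕1⊕1 = 0
s4 (pos 4,5,6,7,12,13,14,15): 0⊕0⊕1⊕1⊕0⊕1⊕1⊕1 = 1
s8 (pos 8,9,10,11,12,13,14,15): 1⊕1⊕0⊕1⊕0⊕1⊕1⊕1 = 0
Syndrome s8…s1 = 0101 → error at position 5.
Flip position 5: 010001111010111 → 010011111010111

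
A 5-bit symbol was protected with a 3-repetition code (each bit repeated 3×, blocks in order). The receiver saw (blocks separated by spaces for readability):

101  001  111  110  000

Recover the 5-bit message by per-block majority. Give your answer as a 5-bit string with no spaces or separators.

10110

Block 1 (101): 2 ones → 1
Block 2 (001): 1 one → 0
Block 3 (111): 3 ones → 1
Block 4 (110): 2 ones → 1
Block 5 (000): 0 ones → 0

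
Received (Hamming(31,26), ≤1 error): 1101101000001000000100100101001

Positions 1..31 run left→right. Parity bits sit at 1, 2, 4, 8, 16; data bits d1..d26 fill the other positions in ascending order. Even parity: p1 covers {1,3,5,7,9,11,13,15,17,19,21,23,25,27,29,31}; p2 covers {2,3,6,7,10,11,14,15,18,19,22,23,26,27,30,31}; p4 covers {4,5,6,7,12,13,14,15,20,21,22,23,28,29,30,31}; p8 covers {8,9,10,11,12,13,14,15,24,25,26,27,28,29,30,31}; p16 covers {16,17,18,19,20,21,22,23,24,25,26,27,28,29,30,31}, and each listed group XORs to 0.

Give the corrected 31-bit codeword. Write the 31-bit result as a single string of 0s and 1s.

s1 (pos 1,3,5,7,9,11,13,15,17,19,21,23,25,27,29,31): 1⊕0⊕1⊕1⊕0⊕0⊕1⊕0⊕0⊕0⊕0⊕1⊕0⊕0⊕0⊕1 = 0
s2 (pos 2,3,6,7,10,11,14,15,18,19,22,23,26,27,30,31): 1⊕0⊕0⊕1⊕0⊕0⊕0⊕0⊕0⊕0⊕0⊕1⊕1⊕0⊕0⊕1 = 1
s4 (pos 4,5,6,7,12,13,14,15,20,21,22,23,28,29,30,31): 1⊕1⊕0⊕1⊕0⊕1⊕0⊕0⊕1⊕0⊕0⊕1⊕1⊕0⊕0⊕1 = 0
s8 (pos 8,9,10,11,12,13,14,15,24,25,26,27,28,29,30,31): 0⊕0⊕0⊕0⊕0⊕1⊕0⊕0⊕0⊕0⊕1⊕0⊕1⊕0⊕0⊕1 = 0
s16 (pos 16,17,18,19,20,21,22,23,24,25,26,27,28,29,30,31): 0⊕0⊕0⊕0⊕1⊕0⊕0⊕1⊕0⊕0⊕1⊕0⊕1⊕0⊕0⊕1 = 1
Syndrome s16…s1 = 10010 → error at position 18.
Flip position 18: 1101101000001000000100100101001 → 1101101000001000010100100101001

1101101000001000010100100101001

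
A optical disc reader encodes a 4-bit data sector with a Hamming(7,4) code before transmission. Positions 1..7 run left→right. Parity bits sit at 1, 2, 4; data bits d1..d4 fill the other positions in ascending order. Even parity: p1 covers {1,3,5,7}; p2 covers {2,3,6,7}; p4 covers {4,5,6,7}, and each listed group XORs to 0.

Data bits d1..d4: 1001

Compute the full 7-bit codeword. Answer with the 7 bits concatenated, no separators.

Place data at non-parity positions: p1 p2 1 p4 0 0 1
p1 (pos 1,3,5,7): XOR of data positions = 1⊕0⊕1 = 0
p2 (pos 2,3,6,7): XOR of data positions = 1⊕0⊕1 = 0
p4 (pos 4,5,6,7): XOR of data positions = 0⊕0⊕1 = 1
Codeword: 0011001

0011001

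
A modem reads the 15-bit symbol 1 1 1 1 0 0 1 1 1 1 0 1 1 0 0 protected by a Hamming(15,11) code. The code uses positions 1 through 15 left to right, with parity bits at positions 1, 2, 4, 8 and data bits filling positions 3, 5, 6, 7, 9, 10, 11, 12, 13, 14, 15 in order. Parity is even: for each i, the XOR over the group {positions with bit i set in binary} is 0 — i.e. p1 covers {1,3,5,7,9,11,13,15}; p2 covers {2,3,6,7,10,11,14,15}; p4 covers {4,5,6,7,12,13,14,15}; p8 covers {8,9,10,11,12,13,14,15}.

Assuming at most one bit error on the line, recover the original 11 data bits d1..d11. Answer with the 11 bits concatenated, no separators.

s1 (pos 1,3,5,7,9,11,13,15): 1⊕1⊕0⊕1⊕1⊕0⊕1⊕0 = 1
s2 (pos 2,3,6,7,10,11,14,15): 1⊕1⊕0⊕1⊕1⊕0⊕0⊕0 = 0
s4 (pos 4,5,6,7,12,13,14,15): 1⊕0⊕0⊕1⊕1⊕1⊕0⊕0 = 0
s8 (pos 8,9,10,11,12,13,14,15): 1⊕1⊕1⊕0⊕1⊕1⊕0⊕0 = 1
Syndrome s8…s1 = 1001 → error at position 9.
Flip position 9: 111100111101100 → 111100110101100
Read data bits from positions 3,5,6,7,9,10,11,12,13,14,15: 10010101100

10010101100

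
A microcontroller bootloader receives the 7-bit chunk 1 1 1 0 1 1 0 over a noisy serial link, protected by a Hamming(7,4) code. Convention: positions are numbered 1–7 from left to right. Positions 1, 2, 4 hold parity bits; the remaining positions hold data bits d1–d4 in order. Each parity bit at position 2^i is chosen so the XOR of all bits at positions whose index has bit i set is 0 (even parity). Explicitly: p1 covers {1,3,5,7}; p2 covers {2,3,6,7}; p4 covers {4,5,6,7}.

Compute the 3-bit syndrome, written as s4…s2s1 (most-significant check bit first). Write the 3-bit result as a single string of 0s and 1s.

011

s1 (pos 1,3,5,7): 1⊕1⊕1⊕0 = 1
s2 (pos 2,3,6,7): 1⊕1⊕1⊕0 = 1
s4 (pos 4,5,6,7): 0⊕1⊕1⊕0 = 0
Syndrome s4…s1 = 011 → error at position 3.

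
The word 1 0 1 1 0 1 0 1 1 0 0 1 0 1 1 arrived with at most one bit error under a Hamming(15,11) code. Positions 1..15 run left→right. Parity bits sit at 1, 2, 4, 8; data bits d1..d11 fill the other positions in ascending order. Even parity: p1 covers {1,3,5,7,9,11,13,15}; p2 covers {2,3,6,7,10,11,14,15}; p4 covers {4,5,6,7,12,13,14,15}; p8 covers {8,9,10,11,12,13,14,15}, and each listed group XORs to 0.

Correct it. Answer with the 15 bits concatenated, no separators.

s1 (pos 1,3,5,7,9,11,13,15): 1⊕1⊕0⊕0⊕1⊕0⊕0⊕1 = 0
s2 (pos 2,3,6,7,10,11,14,15): 0⊕1⊕1⊕0⊕0⊕0⊕1⊕1 = 0
s4 (pos 4,5,6,7,12,13,14,15): 1⊕0⊕1⊕0⊕1⊕0⊕1⊕1 = 1
s8 (pos 8,9,10,11,12,13,14,15): 1⊕1⊕0⊕0⊕1⊕0⊕1⊕1 = 1
Syndrome s8…s1 = 1100 → error at position 12.
Flip position 12: 101101011001011 → 101101011000011

101101011000011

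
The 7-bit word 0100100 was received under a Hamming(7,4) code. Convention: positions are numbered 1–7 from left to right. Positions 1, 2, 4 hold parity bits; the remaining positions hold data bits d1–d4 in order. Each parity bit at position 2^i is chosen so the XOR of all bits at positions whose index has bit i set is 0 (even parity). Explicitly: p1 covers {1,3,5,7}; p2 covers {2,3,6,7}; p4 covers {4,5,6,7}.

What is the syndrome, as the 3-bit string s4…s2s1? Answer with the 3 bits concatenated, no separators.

111

s1 (pos 1,3,5,7): 0⊕0⊕1⊕0 = 1
s2 (pos 2,3,6,7): 1⊕0⊕0⊕0 = 1
s4 (pos 4,5,6,7): 0⊕1⊕0⊕0 = 1
Syndrome s4…s1 = 111 → error at position 7.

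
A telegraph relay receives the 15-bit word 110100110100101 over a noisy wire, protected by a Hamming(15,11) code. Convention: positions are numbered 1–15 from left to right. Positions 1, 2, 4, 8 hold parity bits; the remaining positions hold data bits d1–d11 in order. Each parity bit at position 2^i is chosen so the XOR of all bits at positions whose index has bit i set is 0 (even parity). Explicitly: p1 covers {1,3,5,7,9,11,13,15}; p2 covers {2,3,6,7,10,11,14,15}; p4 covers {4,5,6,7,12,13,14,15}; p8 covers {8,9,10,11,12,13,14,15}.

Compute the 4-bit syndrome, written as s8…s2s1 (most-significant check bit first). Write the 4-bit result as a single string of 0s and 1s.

s1 (pos 1,3,5,7,9,11,13,15): 1⊕0⊕0⊕1⊕0⊕0⊕1⊕1 = 0
s2 (pos 2,3,6,7,10,11,14,15): 1⊕0⊕0⊕1⊕1⊕0⊕0⊕1 = 0
s4 (pos 4,5,6,7,12,13,14,15): 1⊕0⊕0⊕1⊕0⊕1⊕0⊕1 = 0
s8 (pos 8,9,10,11,12,13,14,15): 1⊕0⊕1⊕0⊕0⊕1⊕0⊕1 = 0
Syndrome s8…s1 = 0000 → no error.

0000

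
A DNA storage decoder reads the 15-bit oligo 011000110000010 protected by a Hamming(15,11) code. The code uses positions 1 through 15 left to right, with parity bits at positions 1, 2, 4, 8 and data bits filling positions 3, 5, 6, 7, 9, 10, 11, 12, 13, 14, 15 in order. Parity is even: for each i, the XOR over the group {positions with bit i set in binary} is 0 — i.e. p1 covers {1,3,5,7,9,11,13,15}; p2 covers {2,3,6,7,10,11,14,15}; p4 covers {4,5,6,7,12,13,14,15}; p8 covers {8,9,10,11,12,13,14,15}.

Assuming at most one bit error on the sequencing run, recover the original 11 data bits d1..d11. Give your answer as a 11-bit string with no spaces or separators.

10010000010

s1 (pos 1,3,5,7,9,11,13,15): 0⊕1⊕0⊕1⊕0⊕0⊕0⊕0 = 0
s2 (pos 2,3,6,7,10,11,14,15): 1⊕1⊕0⊕1⊕0⊕0⊕1⊕0 = 0
s4 (pos 4,5,6,7,12,13,14,15): 0⊕0⊕0⊕1⊕0⊕0⊕1⊕0 = 0
s8 (pos 8,9,10,11,12,13,14,15): 1⊕0⊕0⊕0⊕0⊕0⊕1⊕0 = 0
Syndrome s8…s1 = 0000 → no error.
Read data bits from positions 3,5,6,7,9,10,11,12,13,14,15: 10010000010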